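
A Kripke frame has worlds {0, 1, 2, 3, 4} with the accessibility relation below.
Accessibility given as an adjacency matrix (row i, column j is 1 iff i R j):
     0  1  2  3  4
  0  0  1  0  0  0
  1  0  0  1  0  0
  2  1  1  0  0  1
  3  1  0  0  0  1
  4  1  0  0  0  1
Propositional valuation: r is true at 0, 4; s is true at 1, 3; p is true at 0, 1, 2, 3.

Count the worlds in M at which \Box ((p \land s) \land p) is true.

1

Let φ = \Box ((p \land s) \land p). Evaluate φ at each world:
  0 (successors {1}): φ is true.
  1 (successors {2}): φ is false.
  2 (successors {0, 1, 4}): φ is false.
  3 (successors {0, 4}): φ is false.
  4 (successors {0, 4}): φ is false.
For instance, at 0:
  At 0: \Box ((p \land s) \land p) requires (p \land s) \land p at every successor {1}.
    At 1: (p \land s) \land p is true.
  So \Box ((p \land s) \land p) is true at 0.
Satisfying worlds: {0}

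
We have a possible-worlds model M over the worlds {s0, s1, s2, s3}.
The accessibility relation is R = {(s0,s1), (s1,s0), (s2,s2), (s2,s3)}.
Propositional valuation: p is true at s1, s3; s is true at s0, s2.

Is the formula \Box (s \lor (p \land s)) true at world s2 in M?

No

At s2: \Box (s \lor (p \land s)) requires s \lor (p \land s) at every successor {s2, s3}.
  s \lor (p \land s) fails at s3, so \Box (s \lor (p \land s)) is false at s2.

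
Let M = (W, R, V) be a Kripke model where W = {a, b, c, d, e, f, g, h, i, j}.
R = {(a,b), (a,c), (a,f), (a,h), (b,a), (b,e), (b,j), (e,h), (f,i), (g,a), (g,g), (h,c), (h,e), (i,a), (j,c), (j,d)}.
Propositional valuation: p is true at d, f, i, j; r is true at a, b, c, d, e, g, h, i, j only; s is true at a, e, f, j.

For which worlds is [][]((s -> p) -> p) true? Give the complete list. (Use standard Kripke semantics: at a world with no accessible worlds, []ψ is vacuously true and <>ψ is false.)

c, d, f, j

Let φ = [][]((s -> p) -> p). Evaluate φ at each world:
  a (successors {b, c, f, h}): φ is false.
  b (successors {a, e, j}): φ is false.
  c (successors ∅): φ is true.
  d (successors ∅): φ is true.
  e (successors {h}): φ is false.
  f (successors {i}): φ is true.
  g (successors {a, g}): φ is false.
  h (successors {c, e}): φ is false.
  i (successors {a}): φ is false.
  j (successors {c, d}): φ is true.
For instance, at a:
  At a: [][]((s -> p) -> p) requires []((s -> p) -> p) at every successor {b, c, f, h}.
    []((s -> p) -> p) fails at h, so [][]((s -> p) -> p) is false at a.
      At h: []((s -> p) -> p) requires (s -> p) -> p at every successor {c, e}.
        (s -> p) -> p fails at c, so []((s -> p) -> p) is false at h.
Satisfying worlds: {c, d, f, j}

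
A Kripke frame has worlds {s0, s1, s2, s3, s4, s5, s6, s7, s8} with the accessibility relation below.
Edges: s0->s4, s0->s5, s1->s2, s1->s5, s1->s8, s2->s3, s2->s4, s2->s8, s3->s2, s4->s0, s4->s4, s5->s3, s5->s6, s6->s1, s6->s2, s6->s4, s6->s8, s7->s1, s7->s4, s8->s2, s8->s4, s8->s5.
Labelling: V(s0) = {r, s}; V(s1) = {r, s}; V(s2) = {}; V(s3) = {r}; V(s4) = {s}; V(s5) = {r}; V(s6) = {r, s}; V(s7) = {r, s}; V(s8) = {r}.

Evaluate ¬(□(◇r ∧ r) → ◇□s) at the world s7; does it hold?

No

At s7: □(◇r ∧ r) → ◇□s is true, so ¬(□(◇r ∧ r) → ◇□s) is false.
  At s7: □(◇r ∧ r) is false, ◇□s is true, so □(◇r ∧ r) → ◇□s is true.
    At s7: □(◇r ∧ r) requires ◇r ∧ r at every successor {s1, s4}.
      ◇r ∧ r fails at s4, so □(◇r ∧ r) is false at s7.
    At s7: ◇□s requires □s at some successor in {s1, s4}.
      □s holds at s4, so ◇□s is true at s7.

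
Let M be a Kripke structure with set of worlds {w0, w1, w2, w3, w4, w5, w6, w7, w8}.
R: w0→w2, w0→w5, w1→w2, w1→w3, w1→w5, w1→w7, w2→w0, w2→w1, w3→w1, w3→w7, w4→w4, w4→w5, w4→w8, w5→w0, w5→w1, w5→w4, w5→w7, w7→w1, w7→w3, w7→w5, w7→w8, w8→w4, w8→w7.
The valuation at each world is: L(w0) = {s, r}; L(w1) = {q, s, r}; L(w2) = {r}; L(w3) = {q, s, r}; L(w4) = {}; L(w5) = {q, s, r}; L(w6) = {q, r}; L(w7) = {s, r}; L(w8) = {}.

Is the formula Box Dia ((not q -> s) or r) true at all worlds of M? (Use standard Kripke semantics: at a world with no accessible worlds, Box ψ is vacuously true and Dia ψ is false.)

Recall that Box ψ holds at a world iff ψ holds at every accessible world, and Dia ψ holds iff ψ holds at some accessible world.
Let φ = Box Dia ((not q -> s) or r). Evaluate φ at each world:
  w0 (successors {w2, w5}): φ is true.
  w1 (successors {w2, w3, w5, w7}): φ is true.
  w2 (successors {w0, w1}): φ is true.
  w3 (successors {w1, w7}): φ is true.
  w4 (successors {w4, w5, w8}): φ is true.
  w5 (successors {w0, w1, w4, w7}): φ is true.
  w6 (successors ∅): φ is true.
  w7 (successors {w1, w3, w5, w8}): φ is true.
  w8 (successors {w4, w7}): φ is true.
For instance, at w4:
  At w4: Box Dia ((not q -> s) or r) requires Dia ((not q -> s) or r) at every successor {w4, w5, w8}.
      At w4: Dia ((not q -> s) or r) requires (not q -> s) or r at some successor in {w4, w5, w8}.
        (not q -> s) or r holds at w5, so Dia ((not q -> s) or r) is true at w4.
      At w5: Dia ((not q -> s) or r) requires (not q -> s) or r at some successor in {w0, w1, w4, w7}.
        (not q -> s) or r holds at w0, so Dia ((not q -> s) or r) is true at w5.
      At w8: Dia ((not q -> s) or r) requires (not q -> s) or r at some successor in {w4, w7}.
        (not q -> s) or r holds at w7, so Dia ((not q -> s) or r) is true at w8.
  So Box Dia ((not q -> s) or r) is true at w4.

Yes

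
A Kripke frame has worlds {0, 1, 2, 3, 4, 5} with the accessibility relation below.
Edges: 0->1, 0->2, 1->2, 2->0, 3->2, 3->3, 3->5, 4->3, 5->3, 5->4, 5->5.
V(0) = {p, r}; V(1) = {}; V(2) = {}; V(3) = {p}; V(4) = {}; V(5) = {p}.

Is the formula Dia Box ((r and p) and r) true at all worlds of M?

No

Recall that Box ψ holds at a world iff ψ holds at every accessible world, and Dia ψ holds iff ψ holds at some accessible world.
Let φ = Dia Box ((r and p) and r). Evaluate φ at each world:
  0 (successors {1, 2}): φ is true.
  1 (successors {2}): φ is true.
  2 (successors {0}): φ is false.
  3 (successors {2, 3, 5}): φ is true.
  4 (successors {3}): φ is false.
  5 (successors {3, 4, 5}): φ is false.
Detail at 2 (counterexample):
  At 2: Dia Box ((r and p) and r) requires Box ((r and p) and r) at some successor in {0}.
    At 0: Box ((r and p) and r) is false.
  So Dia Box ((r and p) and r) is false at 2.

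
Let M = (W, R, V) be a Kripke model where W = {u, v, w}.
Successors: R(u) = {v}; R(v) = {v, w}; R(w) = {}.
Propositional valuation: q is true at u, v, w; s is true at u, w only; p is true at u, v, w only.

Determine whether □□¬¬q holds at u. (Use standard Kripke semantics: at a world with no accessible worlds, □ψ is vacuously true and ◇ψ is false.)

Yes

At u: □□¬¬q requires □¬¬q at every successor {v}.
    At v: □¬¬q requires ¬¬q at every successor {v, w}.
      At v: ¬¬q is true.
      At w: ¬¬q is true.
    So □¬¬q is true at v.
So □□¬¬q is true at u.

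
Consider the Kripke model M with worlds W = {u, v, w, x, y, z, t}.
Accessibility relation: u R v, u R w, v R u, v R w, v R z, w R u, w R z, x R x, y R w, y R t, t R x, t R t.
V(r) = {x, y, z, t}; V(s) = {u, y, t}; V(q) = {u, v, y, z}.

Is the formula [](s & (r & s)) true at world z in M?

Yes

At z: no accessible worlds, so [](s & (r & s)) holds vacuously.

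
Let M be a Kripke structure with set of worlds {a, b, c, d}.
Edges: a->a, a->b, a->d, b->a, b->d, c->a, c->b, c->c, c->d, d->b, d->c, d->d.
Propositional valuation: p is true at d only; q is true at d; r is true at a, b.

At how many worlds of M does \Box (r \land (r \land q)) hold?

Let φ = \Box (r \land (r \land q)). Evaluate φ at each world:
  a (successors {a, b, d}): φ is false.
  b (successors {a, d}): φ is false.
  c (successors {a, b, c, d}): φ is false.
  d (successors {b, c, d}): φ is false.
For instance, at b:
  At b: \Box (r \land (r \land q)) requires r \land (r \land q) at every successor {a, d}.
    r \land (r \land q) fails at a, so \Box (r \land (r \land q)) is false at b.
Satisfying worlds: none.

0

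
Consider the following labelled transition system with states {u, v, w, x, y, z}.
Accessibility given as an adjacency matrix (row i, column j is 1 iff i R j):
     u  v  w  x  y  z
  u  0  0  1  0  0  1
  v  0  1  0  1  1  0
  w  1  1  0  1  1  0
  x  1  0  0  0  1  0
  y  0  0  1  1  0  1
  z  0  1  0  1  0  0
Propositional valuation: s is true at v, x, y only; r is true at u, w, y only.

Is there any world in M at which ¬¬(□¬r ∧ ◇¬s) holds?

No

Let φ = ¬¬(□¬r ∧ ◇¬s). Evaluate φ at each world:
  u (successors {w, z}): φ is false.
  v (successors {v, x, y}): φ is false.
  w (successors {u, v, x, y}): φ is false.
  x (successors {u, y}): φ is false.
  y (successors {w, x, z}): φ is false.
  z (successors {v, x}): φ is false.
For instance, at y:
  At y: ¬(□¬r ∧ ◇¬s) is true, so ¬¬(□¬r ∧ ◇¬s) is false.
    At y: □¬r ∧ ◇¬s is false, so ¬(□¬r ∧ ◇¬s) is true.
      At y: □¬r is false, ◇¬s is true, so □¬r ∧ ◇¬s is false.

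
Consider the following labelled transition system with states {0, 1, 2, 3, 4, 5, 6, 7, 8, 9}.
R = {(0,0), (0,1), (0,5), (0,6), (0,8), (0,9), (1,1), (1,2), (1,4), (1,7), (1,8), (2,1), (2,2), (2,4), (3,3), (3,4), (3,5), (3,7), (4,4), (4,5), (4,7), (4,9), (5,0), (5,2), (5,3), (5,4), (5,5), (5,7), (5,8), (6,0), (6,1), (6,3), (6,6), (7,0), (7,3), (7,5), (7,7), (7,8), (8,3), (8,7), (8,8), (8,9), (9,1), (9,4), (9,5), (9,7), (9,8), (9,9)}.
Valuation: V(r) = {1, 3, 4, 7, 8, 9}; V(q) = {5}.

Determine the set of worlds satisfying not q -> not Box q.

0, 1, 2, 3, 4, 5, 6, 7, 8, 9

Recall that Box ψ holds at a world iff ψ holds at every accessible world, and Dia ψ holds iff ψ holds at some accessible world.
Let φ = not q -> not Box q. Evaluate φ at each world:
  0 (successors {0, 1, 5, 6, 8, 9}): φ is true.
  1 (successors {1, 2, 4, 7, 8}): φ is true.
  2 (successors {1, 2, 4}): φ is true.
  3 (successors {3, 4, 5, 7}): φ is true.
  4 (successors {4, 5, 7, 9}): φ is true.
  5 (successors {0, 2, 3, 4, 5, 7, 8}): φ is true.
  6 (successors {0, 1, 3, 6}): φ is true.
  7 (successors {0, 3, 5, 7, 8}): φ is true.
  8 (successors {3, 7, 8, 9}): φ is true.
  9 (successors {1, 4, 5, 7, 8, 9}): φ is true.
For instance, at 1:
  At 1: not q is true, not Box q is true, so not q -> not Box q is true.
    At 1: Box q is false, so not Box q is true.
      At 1: Box q requires q at every successor {1, 2, 4, 7, 8}.
        q fails at 1, so Box q is false at 1.
Satisfying worlds: {0, 1, 2, 3, 4, 5, 6, 7, 8, 9}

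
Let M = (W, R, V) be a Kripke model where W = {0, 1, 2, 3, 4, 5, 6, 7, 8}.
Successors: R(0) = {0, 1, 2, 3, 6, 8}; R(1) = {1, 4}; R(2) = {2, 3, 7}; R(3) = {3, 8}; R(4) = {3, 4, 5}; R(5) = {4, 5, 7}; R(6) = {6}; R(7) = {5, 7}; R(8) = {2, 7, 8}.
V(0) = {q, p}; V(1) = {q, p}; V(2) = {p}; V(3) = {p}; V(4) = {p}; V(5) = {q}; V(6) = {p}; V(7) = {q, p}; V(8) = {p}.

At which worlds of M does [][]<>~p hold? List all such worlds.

7

Let φ = [][]<>~p. Evaluate φ at each world:
  0 (successors {0, 1, 2, 3, 6, 8}): φ is false.
  1 (successors {1, 4}): φ is false.
  2 (successors {2, 3, 7}): φ is false.
  3 (successors {3, 8}): φ is false.
  4 (successors {3, 4, 5}): φ is false.
  5 (successors {4, 5, 7}): φ is false.
  6 (successors {6}): φ is false.
  7 (successors {5, 7}): φ is true.
  8 (successors {2, 7, 8}): φ is false.
For instance, at 6:
  At 6: [][]<>~p requires []<>~p at every successor {6}.
    []<>~p fails at 6, so [][]<>~p is false at 6.
      At 6: []<>~p requires <>~p at every successor {6}.
        <>~p fails at 6, so []<>~p is false at 6.
Satisfying worlds: {7}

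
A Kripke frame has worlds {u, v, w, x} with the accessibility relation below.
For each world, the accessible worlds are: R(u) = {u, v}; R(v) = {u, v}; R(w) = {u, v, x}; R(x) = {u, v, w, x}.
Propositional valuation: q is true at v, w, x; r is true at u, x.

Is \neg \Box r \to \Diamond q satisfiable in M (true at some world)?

Yes

Recall that \Box ψ holds at a world iff ψ holds at every accessible world, and \Diamond ψ holds iff ψ holds at some accessible world.
Let φ = \neg \Box r \to \Diamond q. Evaluate φ at each world:
  u (successors {u, v}): φ is true.
  v (successors {u, v}): φ is true.
  w (successors {u, v, x}): φ is true.
  x (successors {u, v, w, x}): φ is true.
Detail at u (witness):
  At u: \neg \Box r is true, \Diamond q is true, so \neg \Box r \to \Diamond q is true.
    At u: \Box r is false, so \neg \Box r is true.
      At u: \Box r requires r at every successor {u, v}.
        r fails at v, so \Box r is false at u.
    At u: \Diamond q requires q at some successor in {u, v}.
      q holds at v, so \Diamond q is true at u.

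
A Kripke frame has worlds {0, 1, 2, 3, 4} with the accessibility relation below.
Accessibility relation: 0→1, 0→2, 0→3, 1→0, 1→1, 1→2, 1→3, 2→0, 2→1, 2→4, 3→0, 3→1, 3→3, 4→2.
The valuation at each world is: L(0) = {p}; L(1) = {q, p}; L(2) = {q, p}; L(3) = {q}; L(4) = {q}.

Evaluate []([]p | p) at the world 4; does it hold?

At 4: []([]p | p) requires []p | p at every successor {2}.
    At 2: []p is false, p is true, so []p | p is true.
      At 2: []p requires p at every successor {0, 1, 4}.
        p fails at 4, so []p is false at 2.
So []([]p | p) is true at 4.

Yes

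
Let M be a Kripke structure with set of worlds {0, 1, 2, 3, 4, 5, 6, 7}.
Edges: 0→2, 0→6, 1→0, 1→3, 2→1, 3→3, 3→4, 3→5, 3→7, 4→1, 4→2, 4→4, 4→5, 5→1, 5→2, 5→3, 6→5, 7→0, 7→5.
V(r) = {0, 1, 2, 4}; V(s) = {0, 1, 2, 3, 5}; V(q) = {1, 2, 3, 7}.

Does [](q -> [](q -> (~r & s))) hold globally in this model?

No

Recall that []ψ holds at a world iff ψ holds at every accessible world, and <>ψ holds iff ψ holds at some accessible world.
Let φ = [](q -> [](q -> (~r & s))). Evaluate φ at each world:
  0 (successors {2, 6}): φ is false.
  1 (successors {0, 3}): φ is false.
  2 (successors {1}): φ is true.
  3 (successors {3, 4, 5, 7}): φ is false.
  4 (successors {1, 2, 4, 5}): φ is false.
  5 (successors {1, 2, 3}): φ is false.
  6 (successors {5}): φ is true.
  7 (successors {0, 5}): φ is true.
Detail at 0 (counterexample):
  At 0: [](q -> [](q -> (~r & s))) requires q -> [](q -> (~r & s)) at every successor {2, 6}.
    q -> [](q -> (~r & s)) fails at 2, so [](q -> [](q -> (~r & s))) is false at 0.
      At 2: q is true, [](q -> (~r & s)) is false, so q -> [](q -> (~r & s)) is false.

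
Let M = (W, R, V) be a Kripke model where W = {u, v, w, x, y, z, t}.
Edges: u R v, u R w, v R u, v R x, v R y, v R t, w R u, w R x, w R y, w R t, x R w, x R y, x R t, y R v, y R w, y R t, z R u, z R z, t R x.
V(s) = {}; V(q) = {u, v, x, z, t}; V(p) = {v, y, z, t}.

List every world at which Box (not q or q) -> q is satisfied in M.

Let φ = Box (not q or q) -> q. Evaluate φ at each world:
  u (successors {v, w}): φ is true.
  v (successors {u, x, y, t}): φ is true.
  w (successors {u, x, y, t}): φ is false.
  x (successors {w, y, t}): φ is true.
  y (successors {v, w, t}): φ is false.
  z (successors {u, z}): φ is true.
  t (successors {x}): φ is true.
For instance, at z:
  At z: Box (not q or q) is true, q is true, so Box (not q or q) -> q is true.
    At z: Box (not q or q) requires not q or q at every successor {u, z}.
      At u: not q or q is true.
      At z: not q or q is true.
    So Box (not q or q) is true at z.
Satisfying worlds: {u, v, x, z, t}

u, v, x, z, t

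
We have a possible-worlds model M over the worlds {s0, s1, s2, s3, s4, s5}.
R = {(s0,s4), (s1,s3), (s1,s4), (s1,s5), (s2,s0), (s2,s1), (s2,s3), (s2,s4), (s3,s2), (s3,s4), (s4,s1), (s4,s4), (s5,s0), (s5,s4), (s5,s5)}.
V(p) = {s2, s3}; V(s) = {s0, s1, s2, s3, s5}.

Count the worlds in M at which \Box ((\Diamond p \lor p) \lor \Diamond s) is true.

Let φ = \Box ((\Diamond p \lor p) \lor \Diamond s). Evaluate φ at each world:
  s0 (successors {s4}): φ is true.
  s1 (successors {s3, s4, s5}): φ is true.
  s2 (successors {s0, s1, s3, s4}): φ is false.
  s3 (successors {s2, s4}): φ is true.
  s4 (successors {s1, s4}): φ is true.
  s5 (successors {s0, s4, s5}): φ is false.
For instance, at s2:
  At s2: \Box ((\Diamond p \lor p) \lor \Diamond s) requires (\Diamond p \lor p) \lor \Diamond s at every successor {s0, s1, s3, s4}.
    (\Diamond p \lor p) \lor \Diamond s fails at s0, so \Box ((\Diamond p \lor p) \lor \Diamond s) is false at s2.
      At s0: \Diamond p \lor p is false, \Diamond s is false, so (\Diamond p \lor p) \lor \Diamond s is false.
Satisfying worlds: {s0, s1, s3, s4}

4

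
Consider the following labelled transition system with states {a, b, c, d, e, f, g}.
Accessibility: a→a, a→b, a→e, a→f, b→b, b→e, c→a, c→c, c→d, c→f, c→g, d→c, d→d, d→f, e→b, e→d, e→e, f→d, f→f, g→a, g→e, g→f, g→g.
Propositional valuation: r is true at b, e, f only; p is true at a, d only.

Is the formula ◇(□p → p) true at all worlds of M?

Yes

Recall that □ψ holds at a world iff ψ holds at every accessible world, and ◇ψ holds iff ψ holds at some accessible world.
Let φ = ◇(□p → p). Evaluate φ at each world:
  a (successors {a, b, e, f}): φ is true.
  b (successors {b, e}): φ is true.
  c (successors {a, c, d, f, g}): φ is true.
  d (successors {c, d, f}): φ is true.
  e (successors {b, d, e}): φ is true.
  f (successors {d, f}): φ is true.
  g (successors {a, e, f, g}): φ is true.
For instance, at e:
  At e: ◇(□p → p) requires □p → p at some successor in {b, d, e}.
    □p → p holds at b, so ◇(□p → p) is true at e.
      At b: □p is false, p is false, so □p → p is true.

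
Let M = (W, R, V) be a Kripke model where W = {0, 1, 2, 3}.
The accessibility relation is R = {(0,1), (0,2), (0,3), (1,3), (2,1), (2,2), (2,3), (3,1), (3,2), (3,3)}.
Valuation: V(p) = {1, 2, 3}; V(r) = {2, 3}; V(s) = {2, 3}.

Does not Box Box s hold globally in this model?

Let φ = not Box Box s. Evaluate φ at each world:
  0 (successors {1, 2, 3}): φ is true.
  1 (successors {3}): φ is true.
  2 (successors {1, 2, 3}): φ is true.
  3 (successors {1, 2, 3}): φ is true.
For instance, at 0:
  At 0: Box Box s is false, so not Box Box s is true.
    At 0: Box Box s requires Box s at every successor {1, 2, 3}.
      Box s fails at 2, so Box Box s is false at 0.

Yes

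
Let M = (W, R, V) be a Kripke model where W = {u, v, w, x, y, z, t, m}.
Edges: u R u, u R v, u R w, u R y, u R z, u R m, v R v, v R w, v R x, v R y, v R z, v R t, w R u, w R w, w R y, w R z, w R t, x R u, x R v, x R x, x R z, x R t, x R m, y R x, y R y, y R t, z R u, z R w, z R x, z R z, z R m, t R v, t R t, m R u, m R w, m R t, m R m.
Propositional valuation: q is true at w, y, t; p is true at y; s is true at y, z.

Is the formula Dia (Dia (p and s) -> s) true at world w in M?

At w: Dia (Dia (p and s) -> s) requires Dia (p and s) -> s at some successor in {u, w, y, z, t}.
  Dia (p and s) -> s holds at y, so Dia (Dia (p and s) -> s) is true at w.
    At y: Dia (p and s) is true, s is true, so Dia (p and s) -> s is true.
      At y: Dia (p and s) requires p and s at some successor in {x, y, t}.
        p and s holds at y, so Dia (p and s) is true at y.

Yes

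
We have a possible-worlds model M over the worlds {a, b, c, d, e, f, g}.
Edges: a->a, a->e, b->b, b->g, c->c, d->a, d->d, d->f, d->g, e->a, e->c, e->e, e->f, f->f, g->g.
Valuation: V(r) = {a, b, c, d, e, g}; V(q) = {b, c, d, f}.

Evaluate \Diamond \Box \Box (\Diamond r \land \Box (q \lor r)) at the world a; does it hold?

At a: \Diamond \Box \Box (\Diamond r \land \Box (q \lor r)) requires \Box \Box (\Diamond r \land \Box (q \lor r)) at some successor in {a, e}.
  At a: \Box \Box (\Diamond r \land \Box (q \lor r)) is false.
  At e: \Box \Box (\Diamond r \land \Box (q \lor r)) is false.
So \Diamond \Box \Box (\Diamond r \land \Box (q \lor r)) is false at a.

No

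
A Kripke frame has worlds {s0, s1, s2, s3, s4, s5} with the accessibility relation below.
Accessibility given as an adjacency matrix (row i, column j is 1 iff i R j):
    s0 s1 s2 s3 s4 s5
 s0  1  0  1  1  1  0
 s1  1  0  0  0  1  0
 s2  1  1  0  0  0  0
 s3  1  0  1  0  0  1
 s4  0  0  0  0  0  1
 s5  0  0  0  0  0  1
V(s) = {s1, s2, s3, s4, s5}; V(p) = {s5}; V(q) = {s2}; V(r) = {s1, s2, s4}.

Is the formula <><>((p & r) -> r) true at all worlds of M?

Let φ = <><>((p & r) -> r). Evaluate φ at each world:
  s0 (successors {s0, s2, s3, s4}): φ is true.
  s1 (successors {s0, s4}): φ is true.
  s2 (successors {s0, s1}): φ is true.
  s3 (successors {s0, s2, s5}): φ is true.
  s4 (successors {s5}): φ is true.
  s5 (successors {s5}): φ is true.
For instance, at s5:
  At s5: <><>((p & r) -> r) requires <>((p & r) -> r) at some successor in {s5}.
    <>((p & r) -> r) holds at s5, so <><>((p & r) -> r) is true at s5.
      At s5: <>((p & r) -> r) requires (p & r) -> r at some successor in {s5}.
        (p & r) -> r holds at s5, so <>((p & r) -> r) is true at s5.

Yes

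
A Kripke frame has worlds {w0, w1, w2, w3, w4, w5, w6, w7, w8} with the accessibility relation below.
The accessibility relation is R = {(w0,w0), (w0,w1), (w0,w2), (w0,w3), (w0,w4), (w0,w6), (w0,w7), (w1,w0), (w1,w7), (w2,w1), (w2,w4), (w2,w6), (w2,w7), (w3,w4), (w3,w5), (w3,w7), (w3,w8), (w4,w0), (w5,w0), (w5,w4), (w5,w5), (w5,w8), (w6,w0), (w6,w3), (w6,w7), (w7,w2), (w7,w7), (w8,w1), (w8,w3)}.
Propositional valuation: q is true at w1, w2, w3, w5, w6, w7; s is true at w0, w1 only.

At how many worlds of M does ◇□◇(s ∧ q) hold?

4

Recall that □ψ holds at a world iff ψ holds at every accessible world, and ◇ψ holds iff ψ holds at some accessible world.
Let φ = ◇□◇(s ∧ q). Evaluate φ at each world:
  w0 (successors {w0, w1, w2, w3, w4, w6, w7}): φ is true.
  w1 (successors {w0, w7}): φ is false.
  w2 (successors {w1, w4, w6, w7}): φ is true.
  w3 (successors {w4, w5, w7, w8}): φ is true.
  w4 (successors {w0}): φ is false.
  w5 (successors {w0, w4, w5, w8}): φ is true.
  w6 (successors {w0, w3, w7}): φ is false.
  w7 (successors {w2, w7}): φ is false.
  w8 (successors {w1, w3}): φ is false.
For instance, at w7:
  At w7: ◇□◇(s ∧ q) requires □◇(s ∧ q) at some successor in {w2, w7}.
    At w2: □◇(s ∧ q) is false.
    At w7: □◇(s ∧ q) is false.
  So ◇□◇(s ∧ q) is false at w7.
Satisfying worlds: {w0, w2, w3, w5}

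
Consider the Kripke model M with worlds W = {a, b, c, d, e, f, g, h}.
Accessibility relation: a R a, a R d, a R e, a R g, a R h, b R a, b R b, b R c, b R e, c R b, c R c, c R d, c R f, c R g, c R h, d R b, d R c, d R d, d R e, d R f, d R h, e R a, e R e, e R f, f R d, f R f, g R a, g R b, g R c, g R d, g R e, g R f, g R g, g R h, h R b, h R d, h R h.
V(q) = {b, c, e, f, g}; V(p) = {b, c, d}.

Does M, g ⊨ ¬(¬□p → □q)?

At g: ¬□p → □q is false, so ¬(¬□p → □q) is true.
  At g: ¬□p is true, □q is false, so ¬□p → □q is false.
    At g: □p is false, so ¬□p is true.
      At g: □p requires p at every successor {a, b, c, d, e, f, g, h}.
        p fails at a, so □p is false at g.
    At g: □q requires q at every successor {a, b, c, d, e, f, g, h}.
      q fails at a, so □q is false at g.

Yes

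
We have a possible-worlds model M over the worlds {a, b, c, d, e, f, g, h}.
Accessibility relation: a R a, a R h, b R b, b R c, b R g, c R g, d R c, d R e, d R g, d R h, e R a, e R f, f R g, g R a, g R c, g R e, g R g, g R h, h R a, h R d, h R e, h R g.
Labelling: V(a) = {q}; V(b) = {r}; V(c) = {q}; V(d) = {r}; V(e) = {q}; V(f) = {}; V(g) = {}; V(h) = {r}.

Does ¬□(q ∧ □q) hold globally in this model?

Let φ = ¬□(q ∧ □q). Evaluate φ at each world:
  a (successors {a, h}): φ is true.
  b (successors {b, c, g}): φ is true.
  c (successors {g}): φ is true.
  d (successors {c, e, g, h}): φ is true.
  e (successors {a, f}): φ is true.
  f (successors {g}): φ is true.
  g (successors {a, c, e, g, h}): φ is true.
  h (successors {a, d, e, g}): φ is true.
For instance, at d:
  At d: □(q ∧ □q) is false, so ¬□(q ∧ □q) is true.
    At d: □(q ∧ □q) requires q ∧ □q at every successor {c, e, g, h}.
      q ∧ □q fails at c, so □(q ∧ □q) is false at d.

Yes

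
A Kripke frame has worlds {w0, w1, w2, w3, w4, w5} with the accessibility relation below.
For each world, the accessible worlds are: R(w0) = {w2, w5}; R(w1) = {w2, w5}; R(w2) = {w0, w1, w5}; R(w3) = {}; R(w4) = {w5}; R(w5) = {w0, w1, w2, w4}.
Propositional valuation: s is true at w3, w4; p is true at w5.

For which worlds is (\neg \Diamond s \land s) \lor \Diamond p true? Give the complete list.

Recall that \Diamond ψ holds at a world iff ψ holds at some accessible world.
Let φ = (\neg \Diamond s \land s) \lor \Diamond p. Evaluate φ at each world:
  w0 (successors {w2, w5}): φ is true.
  w1 (successors {w2, w5}): φ is true.
  w2 (successors {w0, w1, w5}): φ is true.
  w3 (successors ∅): φ is true.
  w4 (successors {w5}): φ is true.
  w5 (successors {w0, w1, w2, w4}): φ is false.
For instance, at w0:
  At w0: \neg \Diamond s \land s is false, \Diamond p is true, so (\neg \Diamond s \land s) \lor \Diamond p is true.
    At w0: \neg \Diamond s is true, s is false, so \neg \Diamond s \land s is false.
      At w0: \Diamond s is false, so \neg \Diamond s is true.
    At w0: \Diamond p requires p at some successor in {w2, w5}.
      p holds at w5, so \Diamond p is true at w0.
Satisfying worlds: {w0, w1, w2, w3, w4}

w0, w1, w2, w3, w4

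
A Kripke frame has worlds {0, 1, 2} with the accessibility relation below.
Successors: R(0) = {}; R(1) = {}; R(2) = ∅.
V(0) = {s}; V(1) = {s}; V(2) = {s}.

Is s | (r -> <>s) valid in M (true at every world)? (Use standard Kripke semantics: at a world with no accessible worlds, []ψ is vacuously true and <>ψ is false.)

Yes

Let φ = s | (r -> <>s). Evaluate φ at each world:
  0 (successors ∅): φ is true.
  1 (successors ∅): φ is true.
  2 (successors ∅): φ is true.
For instance, at 2:
  At 2: s is true, r -> <>s is true, so s | (r -> <>s) is true.
    At 2: r is false, <>s is false, so r -> <>s is true.
      At 2: no accessible worlds, so <>s is false.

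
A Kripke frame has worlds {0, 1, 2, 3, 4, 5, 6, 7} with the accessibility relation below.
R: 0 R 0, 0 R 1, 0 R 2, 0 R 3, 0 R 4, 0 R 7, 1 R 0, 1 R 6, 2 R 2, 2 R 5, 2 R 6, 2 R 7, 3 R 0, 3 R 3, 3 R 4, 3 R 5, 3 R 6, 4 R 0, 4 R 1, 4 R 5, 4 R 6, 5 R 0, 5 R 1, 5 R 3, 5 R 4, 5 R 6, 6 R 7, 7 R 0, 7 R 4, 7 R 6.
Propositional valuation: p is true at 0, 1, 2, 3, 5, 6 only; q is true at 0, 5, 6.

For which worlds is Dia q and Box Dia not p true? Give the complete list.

Let φ = Dia q and Box Dia not p. Evaluate φ at each world:
  0 (successors {0, 1, 2, 3, 4, 7}): φ is false.
  1 (successors {0, 6}): φ is true.
  2 (successors {2, 5, 6, 7}): φ is true.
  3 (successors {0, 3, 4, 5, 6}): φ is false.
  4 (successors {0, 1, 5, 6}): φ is false.
  5 (successors {0, 1, 3, 4, 6}): φ is false.
  6 (successors {7}): φ is false.
  7 (successors {0, 4, 6}): φ is false.
For instance, at 3:
  At 3: Dia q is true, Box Dia not p is false, so Dia q and Box Dia not p is false.
    At 3: Dia q requires q at some successor in {0, 3, 4, 5, 6}.
      q holds at 0, so Dia q is true at 3.
    At 3: Box Dia not p requires Dia not p at every successor {0, 3, 4, 5, 6}.
      Dia not p fails at 4, so Box Dia not p is false at 3.
Satisfying worlds: {1, 2}

1, 2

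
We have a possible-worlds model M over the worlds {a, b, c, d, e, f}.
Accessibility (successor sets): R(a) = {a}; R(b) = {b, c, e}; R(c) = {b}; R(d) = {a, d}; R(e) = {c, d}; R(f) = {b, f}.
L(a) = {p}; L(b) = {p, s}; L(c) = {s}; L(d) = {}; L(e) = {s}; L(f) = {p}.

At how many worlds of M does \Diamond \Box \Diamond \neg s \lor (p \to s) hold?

Let φ = \Diamond \Box \Diamond \neg s \lor (p \to s). Evaluate φ at each world:
  a (successors {a}): φ is true.
  b (successors {b, c, e}): φ is true.
  c (successors {b}): φ is true.
  d (successors {a, d}): φ is true.
  e (successors {c, d}): φ is true.
  f (successors {b, f}): φ is false.
For instance, at d:
  At d: \Diamond \Box \Diamond \neg s is true, p \to s is true, so \Diamond \Box \Diamond \neg s \lor (p \to s) is true.
    At d: \Diamond \Box \Diamond \neg s requires \Box \Diamond \neg s at some successor in {a, d}.
      \Box \Diamond \neg s holds at a, so \Diamond \Box \Diamond \neg s is true at d.
Satisfying worlds: {a, b, c, d, e}

5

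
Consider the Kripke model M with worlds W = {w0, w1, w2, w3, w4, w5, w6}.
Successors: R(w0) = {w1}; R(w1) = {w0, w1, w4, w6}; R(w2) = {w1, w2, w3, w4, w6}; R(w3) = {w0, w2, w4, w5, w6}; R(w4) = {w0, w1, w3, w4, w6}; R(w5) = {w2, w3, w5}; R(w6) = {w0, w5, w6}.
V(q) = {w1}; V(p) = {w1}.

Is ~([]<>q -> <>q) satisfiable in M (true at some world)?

Let φ = ~([]<>q -> <>q). Evaluate φ at each world:
  w0 (successors {w1}): φ is false.
  w1 (successors {w0, w1, w4, w6}): φ is false.
  w2 (successors {w1, w2, w3, w4, w6}): φ is false.
  w3 (successors {w0, w2, w4, w5, w6}): φ is false.
  w4 (successors {w0, w1, w3, w4, w6}): φ is false.
  w5 (successors {w2, w3, w5}): φ is false.
  w6 (successors {w0, w5, w6}): φ is false.
For instance, at w1:
  At w1: []<>q -> <>q is true, so ~([]<>q -> <>q) is false.
    At w1: []<>q is false, <>q is true, so []<>q -> <>q is true.
      At w1: []<>q requires <>q at every successor {w0, w1, w4, w6}.
        <>q fails at w6, so []<>q is false at w1.
      At w1: <>q requires q at some successor in {w0, w1, w4, w6}.
        q holds at w1, so <>q is true at w1.

No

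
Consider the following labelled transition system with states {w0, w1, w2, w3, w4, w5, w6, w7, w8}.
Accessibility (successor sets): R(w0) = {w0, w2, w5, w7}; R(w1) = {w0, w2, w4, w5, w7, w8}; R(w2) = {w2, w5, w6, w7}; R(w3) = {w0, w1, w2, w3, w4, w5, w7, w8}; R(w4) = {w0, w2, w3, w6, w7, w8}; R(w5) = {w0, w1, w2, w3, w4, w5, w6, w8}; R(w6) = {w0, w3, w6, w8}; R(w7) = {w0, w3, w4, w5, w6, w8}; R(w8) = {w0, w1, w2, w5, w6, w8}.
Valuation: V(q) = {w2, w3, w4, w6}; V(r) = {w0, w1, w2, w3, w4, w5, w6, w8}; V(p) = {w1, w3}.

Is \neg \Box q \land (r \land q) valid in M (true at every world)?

Let φ = \neg \Box q \land (r \land q). Evaluate φ at each world:
  w0 (successors {w0, w2, w5, w7}): φ is false.
  w1 (successors {w0, w2, w4, w5, w7, w8}): φ is false.
  w2 (successors {w2, w5, w6, w7}): φ is true.
  w3 (successors {w0, w1, w2, w3, w4, w5, w7, w8}): φ is true.
  w4 (successors {w0, w2, w3, w6, w7, w8}): φ is true.
  w5 (successors {w0, w1, w2, w3, w4, w5, w6, w8}): φ is false.
  w6 (successors {w0, w3, w6, w8}): φ is true.
  w7 (successors {w0, w3, w4, w5, w6, w8}): φ is false.
  w8 (successors {w0, w1, w2, w5, w6, w8}): φ is false.
Detail at w0 (counterexample):
  At w0: \neg \Box q is true, r \land q is false, so \neg \Box q \land (r \land q) is false.
    At w0: \Box q is false, so \neg \Box q is true.
      At w0: \Box q requires q at every successor {w0, w2, w5, w7}.
        q fails at w0, so \Box q is false at w0.

No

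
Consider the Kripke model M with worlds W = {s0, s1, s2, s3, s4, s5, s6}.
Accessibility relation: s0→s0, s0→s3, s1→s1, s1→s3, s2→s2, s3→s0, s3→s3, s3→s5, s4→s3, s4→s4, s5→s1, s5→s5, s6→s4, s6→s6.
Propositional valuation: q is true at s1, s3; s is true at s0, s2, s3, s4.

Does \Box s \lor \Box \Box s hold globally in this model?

Recall that \Box ψ holds at a world iff ψ holds at every accessible world, and \Diamond ψ holds iff ψ holds at some accessible world.
Let φ = \Box s \lor \Box \Box s. Evaluate φ at each world:
  s0 (successors {s0, s3}): φ is true.
  s1 (successors {s1, s3}): φ is false.
  s2 (successors {s2}): φ is true.
  s3 (successors {s0, s3, s5}): φ is false.
  s4 (successors {s3, s4}): φ is true.
  s5 (successors {s1, s5}): φ is false.
  s6 (successors {s4, s6}): φ is false.
Detail at s1 (counterexample):
  At s1: \Box s is false, \Box \Box s is false, so \Box s \lor \Box \Box s is false.
    At s1: \Box s requires s at every successor {s1, s3}.
      s fails at s1, so \Box s is false at s1.
    At s1: \Box \Box s requires \Box s at every successor {s1, s3}.
      \Box s fails at s1, so \Box \Box s is false at s1.

No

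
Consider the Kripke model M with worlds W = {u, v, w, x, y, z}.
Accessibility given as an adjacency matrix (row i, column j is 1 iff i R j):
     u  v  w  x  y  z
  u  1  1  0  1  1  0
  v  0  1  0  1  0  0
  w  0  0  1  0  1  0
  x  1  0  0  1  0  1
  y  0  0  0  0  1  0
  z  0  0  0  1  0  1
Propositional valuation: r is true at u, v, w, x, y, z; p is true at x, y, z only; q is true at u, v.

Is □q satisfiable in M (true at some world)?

No

Recall that □ψ holds at a world iff ψ holds at every accessible world, and ◇ψ holds iff ψ holds at some accessible world.
Let φ = □q. Evaluate φ at each world:
  u (successors {u, v, x, y}): φ is false.
  v (successors {v, x}): φ is false.
  w (successors {w, y}): φ is false.
  x (successors {u, x, z}): φ is false.
  y (successors {y}): φ is false.
  z (successors {x, z}): φ is false.
For instance, at x:
  At x: □q requires q at every successor {u, x, z}.
    q fails at x, so □q is false at x.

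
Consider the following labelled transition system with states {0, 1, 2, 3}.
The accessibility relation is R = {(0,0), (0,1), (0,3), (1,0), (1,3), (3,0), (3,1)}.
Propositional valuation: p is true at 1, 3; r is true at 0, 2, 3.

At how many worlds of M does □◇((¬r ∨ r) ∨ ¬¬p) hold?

4

Recall that □ψ holds at a world iff ψ holds at every accessible world, and ◇ψ holds iff ψ holds at some accessible world.
Let φ = □◇((¬r ∨ r) ∨ ¬¬p). Evaluate φ at each world:
  0 (successors {0, 1, 3}): φ is true.
  1 (successors {0, 3}): φ is true.
  2 (successors ∅): φ is true.
  3 (successors {0, 1}): φ is true.
For instance, at 0:
  At 0: □◇((¬r ∨ r) ∨ ¬¬p) requires ◇((¬r ∨ r) ∨ ¬¬p) at every successor {0, 1, 3}.
      At 0: ◇((¬r ∨ r) ∨ ¬¬p) requires (¬r ∨ r) ∨ ¬¬p at some successor in {0, 1, 3}.
        (¬r ∨ r) ∨ ¬¬p holds at 0, so ◇((¬r ∨ r) ∨ ¬¬p) is true at 0.
      At 1: ◇((¬r ∨ r) ∨ ¬¬p) requires (¬r ∨ r) ∨ ¬¬p at some successor in {0, 3}.
        (¬r ∨ r) ∨ ¬¬p holds at 0, so ◇((¬r ∨ r) ∨ ¬¬p) is true at 1.
      At 3: ◇((¬r ∨ r) ∨ ¬¬p) requires (¬r ∨ r) ∨ ¬¬p at some successor in {0, 1}.
        (¬r ∨ r) ∨ ¬¬p holds at 0, so ◇((¬r ∨ r) ∨ ¬¬p) is true at 3.
  So □◇((¬r ∨ r) ∨ ¬¬p) is true at 0.
Satisfying worlds: {0, 1, 2, 3}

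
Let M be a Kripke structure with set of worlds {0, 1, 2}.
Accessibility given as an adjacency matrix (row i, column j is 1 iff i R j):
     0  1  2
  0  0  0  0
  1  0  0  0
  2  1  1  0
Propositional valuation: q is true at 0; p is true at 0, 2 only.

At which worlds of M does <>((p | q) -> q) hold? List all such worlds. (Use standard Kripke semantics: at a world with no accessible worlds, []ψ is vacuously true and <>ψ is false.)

Let φ = <>((p | q) -> q). Evaluate φ at each world:
  0 (successors ∅): φ is false.
  1 (successors ∅): φ is false.
  2 (successors {0, 1}): φ is true.
For instance, at 2:
  At 2: <>((p | q) -> q) requires (p | q) -> q at some successor in {0, 1}.
    (p | q) -> q holds at 0, so <>((p | q) -> q) is true at 2.
Satisfying worlds: {2}

2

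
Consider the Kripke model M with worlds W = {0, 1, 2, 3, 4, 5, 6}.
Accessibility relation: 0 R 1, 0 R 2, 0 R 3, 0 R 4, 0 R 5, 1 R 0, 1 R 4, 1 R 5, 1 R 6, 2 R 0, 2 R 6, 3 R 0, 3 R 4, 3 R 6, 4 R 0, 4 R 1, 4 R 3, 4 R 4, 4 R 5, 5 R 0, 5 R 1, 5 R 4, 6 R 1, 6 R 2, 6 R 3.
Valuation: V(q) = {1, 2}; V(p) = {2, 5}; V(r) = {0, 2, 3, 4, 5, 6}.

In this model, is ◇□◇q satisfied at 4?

Yes

At 4: ◇□◇q requires □◇q at some successor in {0, 1, 3, 4, 5}.
  □◇q holds at 1, so ◇□◇q is true at 4.
    At 1: □◇q requires ◇q at every successor {0, 4, 5, 6}.
      At 0: ◇q is true.
      At 4: ◇q is true.
      At 5: ◇q is true.
      At 6: ◇q is true.
    So □◇q is true at 1.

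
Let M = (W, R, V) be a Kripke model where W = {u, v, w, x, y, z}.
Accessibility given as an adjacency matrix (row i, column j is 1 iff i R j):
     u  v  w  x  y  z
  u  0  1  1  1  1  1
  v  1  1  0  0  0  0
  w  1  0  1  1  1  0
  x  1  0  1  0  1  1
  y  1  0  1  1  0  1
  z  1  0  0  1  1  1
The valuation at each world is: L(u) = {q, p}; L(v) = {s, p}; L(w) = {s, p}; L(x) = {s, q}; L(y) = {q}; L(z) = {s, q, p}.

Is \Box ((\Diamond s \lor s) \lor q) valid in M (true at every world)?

Yes

Let φ = \Box ((\Diamond s \lor s) \lor q). Evaluate φ at each world:
  u (successors {v, w, x, y, z}): φ is true.
  v (successors {u, v}): φ is true.
  w (successors {u, w, x, y}): φ is true.
  x (successors {u, w, y, z}): φ is true.
  y (successors {u, w, x, z}): φ is true.
  z (successors {u, x, y, z}): φ is true.
For instance, at u:
  At u: \Box ((\Diamond s \lor s) \lor q) requires (\Diamond s \lor s) \lor q at every successor {v, w, x, y, z}.
    At v: (\Diamond s \lor s) \lor q is true.
    At w: (\Diamond s \lor s) \lor q is true.
    At x: (\Diamond s \lor s) \lor q is true.
    At y: (\Diamond s \lor s) \lor q is true.
    At z: (\Diamond s \lor s) \lor q is true.
  So \Box ((\Diamond s \lor s) \lor q) is true at u.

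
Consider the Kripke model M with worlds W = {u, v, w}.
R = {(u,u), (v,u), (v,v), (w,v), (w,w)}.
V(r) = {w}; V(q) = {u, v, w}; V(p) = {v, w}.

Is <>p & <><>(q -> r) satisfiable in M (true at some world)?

Yes

Let φ = <>p & <><>(q -> r). Evaluate φ at each world:
  u (successors {u}): φ is false.
  v (successors {u, v}): φ is false.
  w (successors {v, w}): φ is true.
Detail at w (witness):
  At w: <>p is true, <><>(q -> r) is true, so <>p & <><>(q -> r) is true.
    At w: <>p requires p at some successor in {v, w}.
      p holds at v, so <>p is true at w.
    At w: <><>(q -> r) requires <>(q -> r) at some successor in {v, w}.
      <>(q -> r) holds at w, so <><>(q -> r) is true at w.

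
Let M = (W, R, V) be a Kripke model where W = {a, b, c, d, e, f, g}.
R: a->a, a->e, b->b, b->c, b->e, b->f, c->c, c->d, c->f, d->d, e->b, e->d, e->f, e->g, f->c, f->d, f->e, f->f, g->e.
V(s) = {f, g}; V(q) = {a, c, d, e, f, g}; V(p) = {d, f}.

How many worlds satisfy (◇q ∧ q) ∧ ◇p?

Let φ = (◇q ∧ q) ∧ ◇p. Evaluate φ at each world:
  a (successors {a, e}): φ is false.
  b (successors {b, c, e, f}): φ is false.
  c (successors {c, d, f}): φ is true.
  d (successors {d}): φ is true.
  e (successors {b, d, f, g}): φ is true.
  f (successors {c, d, e, f}): φ is true.
  g (successors {e}): φ is false.
For instance, at a:
  At a: ◇q ∧ q is true, ◇p is false, so (◇q ∧ q) ∧ ◇p is false.
    At a: ◇q is true, q is true, so ◇q ∧ q is true.
      At a: ◇q requires q at some successor in {a, e}.
        q holds at a, so ◇q is true at a.
    At a: ◇p requires p at some successor in {a, e}.
      At a: p is false.
      At e: p is false.
    So ◇p is false at a.
Satisfying worlds: {c, d, e, f}

4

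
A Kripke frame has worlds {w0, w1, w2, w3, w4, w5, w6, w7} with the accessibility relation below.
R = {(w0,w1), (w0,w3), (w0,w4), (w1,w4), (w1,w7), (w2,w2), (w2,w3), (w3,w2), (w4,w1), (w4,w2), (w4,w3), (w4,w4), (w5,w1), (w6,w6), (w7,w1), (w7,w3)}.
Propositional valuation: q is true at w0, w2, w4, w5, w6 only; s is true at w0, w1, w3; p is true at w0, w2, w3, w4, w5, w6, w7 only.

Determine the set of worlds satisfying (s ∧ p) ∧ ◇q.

w0, w3

Recall that ◇ψ holds at a world iff ψ holds at some accessible world.
Let φ = (s ∧ p) ∧ ◇q. Evaluate φ at each world:
  w0 (successors {w1, w3, w4}): φ is true.
  w1 (successors {w4, w7}): φ is false.
  w2 (successors {w2, w3}): φ is false.
  w3 (successors {w2}): φ is true.
  w4 (successors {w1, w2, w3, w4}): φ is false.
  w5 (successors {w1}): φ is false.
  w6 (successors {w6}): φ is false.
  w7 (successors {w1, w3}): φ is false.
For instance, at w0:
  At w0: s ∧ p is true, ◇q is true, so (s ∧ p) ∧ ◇q is true.
    At w0: ◇q requires q at some successor in {w1, w3, w4}.
      q holds at w4, so ◇q is true at w0.
Satisfying worlds: {w0, w3}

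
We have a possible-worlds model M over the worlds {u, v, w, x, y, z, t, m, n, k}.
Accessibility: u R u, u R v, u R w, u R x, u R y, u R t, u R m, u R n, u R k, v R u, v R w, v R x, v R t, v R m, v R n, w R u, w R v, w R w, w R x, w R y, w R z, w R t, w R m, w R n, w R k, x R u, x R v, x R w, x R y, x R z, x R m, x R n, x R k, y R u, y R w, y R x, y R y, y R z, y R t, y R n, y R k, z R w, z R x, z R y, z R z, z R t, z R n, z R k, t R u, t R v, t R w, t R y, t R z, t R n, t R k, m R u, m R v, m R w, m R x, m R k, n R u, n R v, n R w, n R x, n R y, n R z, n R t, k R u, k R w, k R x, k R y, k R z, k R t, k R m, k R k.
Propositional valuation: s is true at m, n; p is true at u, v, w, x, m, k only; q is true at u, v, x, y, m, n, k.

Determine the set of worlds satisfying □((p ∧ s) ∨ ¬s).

m, n, k

Recall that □ψ holds at a world iff ψ holds at every accessible world, and ◇ψ holds iff ψ holds at some accessible world.
Let φ = □((p ∧ s) ∨ ¬s). Evaluate φ at each world:
  u (successors {u, v, w, x, y, t, m, n, k}): φ is false.
  v (successors {u, w, x, t, m, n}): φ is false.
  w (successors {u, v, w, x, y, z, t, m, n, k}): φ is false.
  x (successors {u, v, w, y, z, m, n, k}): φ is false.
  y (successors {u, w, x, y, z, t, n, k}): φ is false.
  z (successors {w, x, y, z, t, n, k}): φ is false.
  t (successors {u, v, w, y, z, n, k}): φ is false.
  m (successors {u, v, w, x, k}): φ is true.
  n (successors {u, v, w, x, y, z, t}): φ is true.
  k (successors {u, w, x, y, z, t, m, k}): φ is true.
For instance, at x:
  At x: □((p ∧ s) ∨ ¬s) requires (p ∧ s) ∨ ¬s at every successor {u, v, w, y, z, m, n, k}.
    (p ∧ s) ∨ ¬s fails at n, so □((p ∧ s) ∨ ¬s) is false at x.
Satisfying worlds: {m, n, k}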